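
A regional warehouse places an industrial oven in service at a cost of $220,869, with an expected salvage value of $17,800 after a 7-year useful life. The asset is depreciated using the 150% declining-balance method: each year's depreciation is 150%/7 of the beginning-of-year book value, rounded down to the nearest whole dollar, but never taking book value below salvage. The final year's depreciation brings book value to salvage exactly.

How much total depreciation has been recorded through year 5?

$154,729

Depreciable base = $220,869 − $17,800 = $203,069.
Year 1: ⌊$220,869 × 150%/7⌋ = $47,329. Book value $173,540.
Year 2: ⌊$173,540 × 150%/7⌋ = $37,187. Book value $136,353.
Year 3: ⌊$136,353 × 150%/7⌋ = $29,218. Book value $107,135.
Year 4: ⌊$107,135 × 150%/7⌋ = $22,957. Book value $84,178.
Year 5: ⌊$84,178 × 150%/7⌋ = $18,038. Book value $66,140.
Accumulated through year 5 = $220,869 − $66,140 = $154,729.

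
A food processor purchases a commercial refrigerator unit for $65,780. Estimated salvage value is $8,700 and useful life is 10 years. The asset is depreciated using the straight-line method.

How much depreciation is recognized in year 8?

Depreciable base = $65,780 − $8,700 = $57,080.
Annual expense = $57,080 / 10 = $5,708.

$5,708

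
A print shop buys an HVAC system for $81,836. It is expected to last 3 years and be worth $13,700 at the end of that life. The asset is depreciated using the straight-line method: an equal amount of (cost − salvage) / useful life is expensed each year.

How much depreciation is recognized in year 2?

$22,712

Depreciable base = $81,836 − $13,700 = $68,136.
Annual expense = $68,136 / 3 = $22,712.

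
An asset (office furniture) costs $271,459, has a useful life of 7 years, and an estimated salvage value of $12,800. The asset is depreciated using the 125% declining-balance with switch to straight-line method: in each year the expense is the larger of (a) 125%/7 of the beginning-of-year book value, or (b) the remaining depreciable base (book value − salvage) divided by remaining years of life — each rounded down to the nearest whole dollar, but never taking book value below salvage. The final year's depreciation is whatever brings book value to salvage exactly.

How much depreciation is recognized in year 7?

Depreciable base = $271,459 − $12,800 = $258,659.
Year 1: DB = ⌊$271,459 × 125%/7⌋ = $48,474; SL = ⌊$258,659/7⌋ = $36,951 → take DB $48,474. Book value $222,985.
Year 2: DB = ⌊$222,985 × 125%/7⌋ = $39,818; SL = ⌊$210,185/6⌋ = $35,030 → take DB $39,818. Book value $183,167.
Year 3: DB = ⌊$183,167 × 125%/7⌋ = $32,708; SL = ⌊$170,367/5⌋ = $34,073 → take SL $34,073. Book value $149,094.
Year 4: DB = ⌊$149,094 × 125%/7⌋ = $26,623; SL = ⌊$136,294/4⌋ = $34,073 → take SL $34,073. Book value $115,021.
Year 5: DB = ⌊$115,021 × 125%/7⌋ = $20,539; SL = ⌊$102,221/3⌋ = $34,073 → take SL $34,073. Book value $80,948.
Year 6: DB = ⌊$80,948 × 125%/7⌋ = $14,455; SL = ⌊$68,148/2⌋ = $34,074 → take SL $34,074. Book value $46,874.
Year 7 (final): $46,874 − $12,800 = $34,074. Book value $12,800.

$34,074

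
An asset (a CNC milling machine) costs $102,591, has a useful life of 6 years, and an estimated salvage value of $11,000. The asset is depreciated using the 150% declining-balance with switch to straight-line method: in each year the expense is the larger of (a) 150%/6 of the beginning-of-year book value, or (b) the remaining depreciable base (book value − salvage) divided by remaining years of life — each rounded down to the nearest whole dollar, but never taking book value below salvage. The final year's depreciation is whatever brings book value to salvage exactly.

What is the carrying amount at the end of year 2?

Depreciable base = $102,591 − $11,000 = $91,591.
Year 1: DB = ⌊$102,591 × 150%/6⌋ = $25,647; SL = ⌊$91,591/6⌋ = $15,265 → take DB $25,647. Book value $76,944.
Year 2: DB = ⌊$76,944 × 150%/6⌋ = $19,236; SL = ⌊$65,944/5⌋ = $13,188 → take DB $19,236. Book value $57,708.

$57,708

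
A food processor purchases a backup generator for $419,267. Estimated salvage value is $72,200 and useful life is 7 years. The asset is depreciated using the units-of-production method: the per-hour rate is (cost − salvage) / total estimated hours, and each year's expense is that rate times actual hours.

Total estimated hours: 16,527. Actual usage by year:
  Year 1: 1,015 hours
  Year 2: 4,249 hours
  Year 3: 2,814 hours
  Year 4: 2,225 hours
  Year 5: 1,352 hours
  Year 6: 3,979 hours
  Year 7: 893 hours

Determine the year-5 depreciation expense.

Depreciable base = $419,267 − $72,200 = $347,067.
Rate = $347,067 / 16,527 hours = $21 per hour.
Year 1: 1,015 × $21 = $21,315. Book value $397,952.
Year 2: 4,249 × $21 = $89,229. Book value $308,723.
Year 3: 2,814 × $21 = $59,094. Book value $249,629.
Year 4: 2,225 × $21 = $46,725. Book value $202,904.
Year 5: 1,352 × $21 = $28,392. Book value $174,512.

$28,392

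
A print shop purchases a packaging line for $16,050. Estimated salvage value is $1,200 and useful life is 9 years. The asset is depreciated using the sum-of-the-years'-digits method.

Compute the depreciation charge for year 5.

Depreciable base = $16,050 − $1,200 = $14,850.
Sum of the years' digits = 9+8+7+6+5+4+3+2+1 = 45.
Year 1: $14,850 × 9/45 = $2,970. Book value $13,080.
Year 2: $14,850 × 8/45 = $2,640. Book value $10,440.
Year 3: $14,850 × 7/45 = $2,310. Book value $8,130.
Year 4: $14,850 × 6/45 = $1,980. Book value $6,150.
Year 5: $14,850 × 5/45 = $1,650. Book value $4,500.

$1,650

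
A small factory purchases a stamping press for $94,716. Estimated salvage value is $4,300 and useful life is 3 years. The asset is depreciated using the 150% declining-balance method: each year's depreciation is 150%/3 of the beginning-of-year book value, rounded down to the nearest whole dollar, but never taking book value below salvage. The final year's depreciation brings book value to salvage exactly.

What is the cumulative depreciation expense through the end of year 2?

$71,037

Depreciable base = $94,716 − $4,300 = $90,416.
Year 1: ⌊$94,716 × 150%/3⌋ = $47,358. Book value $47,358.
Year 2: ⌊$47,358 × 150%/3⌋ = $23,679. Book value $23,679.
Accumulated through year 2 = $94,716 − $23,679 = $71,037.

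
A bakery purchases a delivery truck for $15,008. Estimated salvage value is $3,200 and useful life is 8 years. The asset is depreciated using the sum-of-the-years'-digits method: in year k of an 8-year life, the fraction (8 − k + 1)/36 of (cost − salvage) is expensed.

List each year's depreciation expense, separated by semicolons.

Depreciable base = $15,008 − $3,200 = $11,808.
Sum of the years' digits = 8+7+6+5+4+3+2+1 = 36.
Year 1: $11,808 × 8/36 = $2,624. Book value $12,384.
Year 2: $11,808 × 7/36 = $2,296. Book value $10,088.
Year 3: $11,808 × 6/36 = $1,968. Book value $8,120.
Year 4: $11,808 × 5/36 = $1,640. Book value $6,480.
Year 5: $11,808 × 4/36 = $1,312. Book value $5,168.
Year 6: $11,808 × 3/36 = $984. Book value $4,184.
Year 7: $11,808 × 2/36 = $656. Book value $3,528.
Year 8: $11,808 × 1/36 = $328. Book value $3,200.

$2,624; $2,296; $1,968; $1,640; $1,312; $984; $656; $328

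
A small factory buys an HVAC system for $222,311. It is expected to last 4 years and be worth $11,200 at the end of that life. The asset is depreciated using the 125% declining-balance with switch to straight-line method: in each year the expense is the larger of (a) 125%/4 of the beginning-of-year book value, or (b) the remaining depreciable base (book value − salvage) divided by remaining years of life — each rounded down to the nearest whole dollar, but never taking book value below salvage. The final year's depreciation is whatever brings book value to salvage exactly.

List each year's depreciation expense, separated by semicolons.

$69,472; $47,762; $46,938; $46,939

Depreciable base = $222,311 − $11,200 = $211,111.
Year 1: DB = ⌊$222,311 × 125%/4⌋ = $69,472; SL = ⌊$211,111/4⌋ = $52,777 → take DB $69,472. Book value $152,839.
Year 2: DB = ⌊$152,839 × 125%/4⌋ = $47,762; SL = ⌊$141,639/3⌋ = $47,213 → take DB $47,762. Book value $105,077.
Year 3: DB = ⌊$105,077 × 125%/4⌋ = $32,836; SL = ⌊$93,877/2⌋ = $46,938 → take SL $46,938. Book value $58,139.
Year 4 (final): $58,139 − $11,200 = $46,939. Book value $11,200.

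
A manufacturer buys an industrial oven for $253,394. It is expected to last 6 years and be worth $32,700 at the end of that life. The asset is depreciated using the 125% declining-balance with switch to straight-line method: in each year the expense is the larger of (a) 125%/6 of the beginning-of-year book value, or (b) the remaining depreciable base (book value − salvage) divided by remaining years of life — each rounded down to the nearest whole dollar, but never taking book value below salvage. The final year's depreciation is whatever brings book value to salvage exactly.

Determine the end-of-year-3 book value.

Depreciable base = $253,394 − $32,700 = $220,694.
Year 1: DB = ⌊$253,394 × 125%/6⌋ = $52,790; SL = ⌊$220,694/6⌋ = $36,782 → take DB $52,790. Book value $200,604.
Year 2: DB = ⌊$200,604 × 125%/6⌋ = $41,792; SL = ⌊$167,904/5⌋ = $33,580 → take DB $41,792. Book value $158,812.
Year 3: DB = ⌊$158,812 × 125%/6⌋ = $33,085; SL = ⌊$126,112/4⌋ = $31,528 → take DB $33,085. Book value $125,727.

$125,727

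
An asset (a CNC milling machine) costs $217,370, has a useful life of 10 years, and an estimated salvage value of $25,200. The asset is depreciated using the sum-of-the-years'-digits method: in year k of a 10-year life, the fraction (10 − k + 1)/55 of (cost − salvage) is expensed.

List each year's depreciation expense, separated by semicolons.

Depreciable base = $217,370 − $25,200 = $192,170.
Sum of the years' digits = 10+9+8+7+6+5+4+3+2+1 = 55.
Year 1: $192,170 × 10/55 = $34,940. Book value $182,430.
Year 2: $192,170 × 9/55 = $31,446. Book value $150,984.
Year 3: $192,170 × 8/55 = $27,952. Book value $123,032.
Year 4: $192,170 × 7/55 = $24,458. Book value $98,574.
Year 5: $192,170 × 6/55 = $20,964. Book value $77,610.
Year 6: $192,170 × 5/55 = $17,470. Book value $60,140.
Year 7: $192,170 × 4/55 = $13,976. Book value $46,164.
Year 8: $192,170 × 3/55 = $10,482. Book value $35,682.
Year 9: $192,170 × 2/55 = $6,988. Book value $28,694.
Year 10: $192,170 × 1/55 = $3,494. Book value $25,200.

$34,940; $31,446; $27,952; $24,458; $20,964; $17,470; $13,976; $10,482; $6,988; $3,494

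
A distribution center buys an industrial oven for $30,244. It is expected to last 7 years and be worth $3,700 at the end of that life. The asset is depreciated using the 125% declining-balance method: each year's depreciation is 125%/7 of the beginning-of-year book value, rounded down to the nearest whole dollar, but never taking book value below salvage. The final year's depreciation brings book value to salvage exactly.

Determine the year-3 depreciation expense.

$3,644

Depreciable base = $30,244 − $3,700 = $26,544.
Year 1: ⌊$30,244 × 125%/7⌋ = $5,400. Book value $24,844.
Year 2: ⌊$24,844 × 125%/7⌋ = $4,436. Book value $20,408.
Year 3: ⌊$20,408 × 125%/7⌋ = $3,644. Book value $16,764.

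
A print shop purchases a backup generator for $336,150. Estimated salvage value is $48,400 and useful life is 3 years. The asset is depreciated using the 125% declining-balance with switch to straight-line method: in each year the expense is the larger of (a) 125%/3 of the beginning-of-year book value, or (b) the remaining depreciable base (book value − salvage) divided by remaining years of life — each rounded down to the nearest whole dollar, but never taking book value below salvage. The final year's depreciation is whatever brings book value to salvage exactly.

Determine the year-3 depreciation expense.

$65,985

Depreciable base = $336,150 − $48,400 = $287,750.
Year 1: DB = ⌊$336,150 × 125%/3⌋ = $140,062; SL = ⌊$287,750/3⌋ = $95,916 → take DB $140,062. Book value $196,088.
Year 2: DB = ⌊$196,088 × 125%/3⌋ = $81,703; SL = ⌊$147,688/2⌋ = $73,844 → take DB $81,703. Book value $114,385.
Year 3 (final): $114,385 − $48,400 = $65,985. Book value $48,400.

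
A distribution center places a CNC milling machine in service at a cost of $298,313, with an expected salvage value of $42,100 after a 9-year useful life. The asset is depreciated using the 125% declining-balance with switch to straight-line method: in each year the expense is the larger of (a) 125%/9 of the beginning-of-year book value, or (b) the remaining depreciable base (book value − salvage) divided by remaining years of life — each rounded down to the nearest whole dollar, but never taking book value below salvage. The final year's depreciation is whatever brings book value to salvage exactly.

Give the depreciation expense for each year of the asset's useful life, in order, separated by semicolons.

Depreciable base = $298,313 − $42,100 = $256,213.
Year 1: DB = ⌊$298,313 × 125%/9⌋ = $41,432; SL = ⌊$256,213/9⌋ = $28,468 → take DB $41,432. Book value $256,881.
Year 2: DB = ⌊$256,881 × 125%/9⌋ = $35,677; SL = ⌊$214,781/8⌋ = $26,847 → take DB $35,677. Book value $221,204.
Year 3: DB = ⌊$221,204 × 125%/9⌋ = $30,722; SL = ⌊$179,104/7⌋ = $25,586 → take DB $30,722. Book value $190,482.
Year 4: DB = ⌊$190,482 × 125%/9⌋ = $26,455; SL = ⌊$148,382/6⌋ = $24,730 → take DB $26,455. Book value $164,027.
Year 5: DB = ⌊$164,027 × 125%/9⌋ = $22,781; SL = ⌊$121,927/5⌋ = $24,385 → take SL $24,385. Book value $139,642.
Year 6: DB = ⌊$139,642 × 125%/9⌋ = $19,394; SL = ⌊$97,542/4⌋ = $24,385 → take SL $24,385. Book value $115,257.
Year 7: DB = ⌊$115,257 × 125%/9⌋ = $16,007; SL = ⌊$73,157/3⌋ = $24,385 → take SL $24,385. Book value $90,872.
Year 8: DB = ⌊$90,872 × 125%/9⌋ = $12,621; SL = ⌊$48,772/2⌋ = $24,386 → take SL $24,386. Book value $66,486.
Year 9 (final): $66,486 − $42,100 = $24,386. Book value $42,100.

$41,432; $35,677; $30,722; $26,455; $24,385; $24,385; $24,385; $24,386; $24,386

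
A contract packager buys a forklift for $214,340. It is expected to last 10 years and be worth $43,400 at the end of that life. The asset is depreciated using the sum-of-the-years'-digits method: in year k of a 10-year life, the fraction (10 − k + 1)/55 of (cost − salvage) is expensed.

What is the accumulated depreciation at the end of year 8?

$161,616

Depreciable base = $214,340 − $43,400 = $170,940.
Sum of the years' digits = 10+9+8+7+6+5+4+3+2+1 = 55.
Year 1: $170,940 × 10/55 = $31,080. Book value $183,260.
Year 2: $170,940 × 9/55 = $27,972. Book value $155,288.
Year 3: $170,940 × 8/55 = $24,864. Book value $130,424.
Year 4: $170,940 × 7/55 = $21,756. Book value $108,668.
Year 5: $170,940 × 6/55 = $18,648. Book value $90,020.
Year 6: $170,940 × 5/55 = $15,540. Book value $74,480.
Year 7: $170,940 × 4/55 = $12,432. Book value $62,048.
Year 8: $170,940 × 3/55 = $9,324. Book value $52,724.
Accumulated through year 8 = $214,340 − $52,724 = $161,616.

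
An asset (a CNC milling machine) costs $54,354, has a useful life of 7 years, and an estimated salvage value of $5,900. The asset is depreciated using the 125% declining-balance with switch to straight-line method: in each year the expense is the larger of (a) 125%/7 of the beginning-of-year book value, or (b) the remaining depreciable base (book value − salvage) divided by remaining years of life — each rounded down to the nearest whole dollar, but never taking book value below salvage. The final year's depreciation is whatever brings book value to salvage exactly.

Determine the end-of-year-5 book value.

Depreciable base = $54,354 − $5,900 = $48,454.
Year 1: DB = ⌊$54,354 × 125%/7⌋ = $9,706; SL = ⌊$48,454/7⌋ = $6,922 → take DB $9,706. Book value $44,648.
Year 2: DB = ⌊$44,648 × 125%/7⌋ = $7,972; SL = ⌊$38,748/6⌋ = $6,458 → take DB $7,972. Book value $36,676.
Year 3: DB = ⌊$36,676 × 125%/7⌋ = $6,549; SL = ⌊$30,776/5⌋ = $6,155 → take DB $6,549. Book value $30,127.
Year 4: DB = ⌊$30,127 × 125%/7⌋ = $5,379; SL = ⌊$24,227/4⌋ = $6,056 → take SL $6,056. Book value $24,071.
Year 5: DB = ⌊$24,071 × 125%/7⌋ = $4,298; SL = ⌊$18,171/3⌋ = $6,057 → take SL $6,057. Book value $18,014.

$18,014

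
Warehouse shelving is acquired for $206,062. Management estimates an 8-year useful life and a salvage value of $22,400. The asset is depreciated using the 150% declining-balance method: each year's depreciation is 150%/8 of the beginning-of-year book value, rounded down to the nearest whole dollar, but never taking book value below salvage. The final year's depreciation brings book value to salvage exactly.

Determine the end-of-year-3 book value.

Depreciable base = $206,062 − $22,400 = $183,662.
Year 1: ⌊$206,062 × 150%/8⌋ = $38,636. Book value $167,426.
Year 2: ⌊$167,426 × 150%/8⌋ = $31,392. Book value $136,034.
Year 3: ⌊$136,034 × 150%/8⌋ = $25,506. Book value $110,528.

$110,528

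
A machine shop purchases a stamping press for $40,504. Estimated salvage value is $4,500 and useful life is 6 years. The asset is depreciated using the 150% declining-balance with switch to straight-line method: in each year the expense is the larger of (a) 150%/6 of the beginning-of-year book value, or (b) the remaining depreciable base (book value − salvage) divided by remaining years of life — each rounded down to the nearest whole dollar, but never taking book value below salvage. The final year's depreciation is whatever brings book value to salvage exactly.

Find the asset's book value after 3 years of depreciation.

$17,088

Depreciable base = $40,504 − $4,500 = $36,004.
Year 1: DB = ⌊$40,504 × 150%/6⌋ = $10,126; SL = ⌊$36,004/6⌋ = $6,000 → take DB $10,126. Book value $30,378.
Year 2: DB = ⌊$30,378 × 150%/6⌋ = $7,594; SL = ⌊$25,878/5⌋ = $5,175 → take DB $7,594. Book value $22,784.
Year 3: DB = ⌊$22,784 × 150%/6⌋ = $5,696; SL = ⌊$18,284/4⌋ = $4,571 → take DB $5,696. Book value $17,088.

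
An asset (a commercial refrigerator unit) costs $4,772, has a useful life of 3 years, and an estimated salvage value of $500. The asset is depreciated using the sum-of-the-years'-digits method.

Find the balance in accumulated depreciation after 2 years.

$3,560

Depreciable base = $4,772 − $500 = $4,272.
Sum of the years' digits = 3+2+1 = 6.
Year 1: $4,272 × 3/6 = $2,136. Book value $2,636.
Year 2: $4,272 × 2/6 = $1,424. Book value $1,212.
Accumulated through year 2 = $4,772 − $1,212 = $3,560.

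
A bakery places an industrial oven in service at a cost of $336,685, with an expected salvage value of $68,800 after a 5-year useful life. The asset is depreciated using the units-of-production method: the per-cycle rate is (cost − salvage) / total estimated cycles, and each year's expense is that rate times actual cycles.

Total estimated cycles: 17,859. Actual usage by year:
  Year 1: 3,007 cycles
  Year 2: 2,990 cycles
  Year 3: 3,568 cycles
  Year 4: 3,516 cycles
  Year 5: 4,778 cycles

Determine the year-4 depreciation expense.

$52,740

Depreciable base = $336,685 − $68,800 = $267,885.
Rate = $267,885 / 17,859 cycles = $15 per cycle.
Year 1: 3,007 × $15 = $45,105. Book value $291,580.
Year 2: 2,990 × $15 = $44,850. Book value $246,730.
Year 3: 3,568 × $15 = $53,520. Book value $193,210.
Year 4: 3,516 × $15 = $52,740. Book value $140,470.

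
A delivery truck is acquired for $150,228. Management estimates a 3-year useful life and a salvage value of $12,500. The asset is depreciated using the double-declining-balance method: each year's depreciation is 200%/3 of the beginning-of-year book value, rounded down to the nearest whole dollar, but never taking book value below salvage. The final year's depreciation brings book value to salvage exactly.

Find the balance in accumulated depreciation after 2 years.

$133,536

Depreciable base = $150,228 − $12,500 = $137,728.
Year 1: ⌊$150,228 × 200%/3⌋ = $100,152. Book value $50,076.
Year 2: ⌊$50,076 × 200%/3⌋ = $33,384. Book value $16,692.
Accumulated through year 2 = $150,228 − $16,692 = $133,536.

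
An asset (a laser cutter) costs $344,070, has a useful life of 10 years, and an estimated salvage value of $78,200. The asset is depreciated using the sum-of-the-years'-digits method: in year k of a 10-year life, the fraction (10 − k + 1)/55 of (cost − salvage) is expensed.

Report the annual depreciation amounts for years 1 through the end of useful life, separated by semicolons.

Depreciable base = $344,070 − $78,200 = $265,870.
Sum of the years' digits = 10+9+8+7+6+5+4+3+2+1 = 55.
Year 1: $265,870 × 10/55 = $48,340. Book value $295,730.
Year 2: $265,870 × 9/55 = $43,506. Book value $252,224.
Year 3: $265,870 × 8/55 = $38,672. Book value $213,552.
Year 4: $265,870 × 7/55 = $33,838. Book value $179,714.
Year 5: $265,870 × 6/55 = $29,004. Book value $150,710.
Year 6: $265,870 × 5/55 = $24,170. Book value $126,540.
Year 7: $265,870 × 4/55 = $19,336. Book value $107,204.
Year 8: $265,870 × 3/55 = $14,502. Book value $92,702.
Year 9: $265,870 × 2/55 = $9,668. Book value $83,034.
Year 10: $265,870 × 1/55 = $4,834. Book value $78,200.

$48,340; $43,506; $38,672; $33,838; $29,004; $24,170; $19,336; $14,502; $9,668; $4,834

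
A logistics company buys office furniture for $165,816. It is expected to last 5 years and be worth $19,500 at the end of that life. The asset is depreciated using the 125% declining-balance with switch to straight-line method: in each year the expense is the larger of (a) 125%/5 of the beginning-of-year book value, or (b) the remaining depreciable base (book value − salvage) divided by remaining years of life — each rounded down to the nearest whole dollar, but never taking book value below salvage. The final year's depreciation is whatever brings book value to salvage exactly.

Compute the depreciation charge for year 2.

$31,090

Depreciable base = $165,816 − $19,500 = $146,316.
Year 1: DB = ⌊$165,816 × 125%/5⌋ = $41,454; SL = ⌊$146,316/5⌋ = $29,263 → take DB $41,454. Book value $124,362.
Year 2: DB = ⌊$124,362 × 125%/5⌋ = $31,090; SL = ⌊$104,862/4⌋ = $26,215 → take DB $31,090. Book value $93,272.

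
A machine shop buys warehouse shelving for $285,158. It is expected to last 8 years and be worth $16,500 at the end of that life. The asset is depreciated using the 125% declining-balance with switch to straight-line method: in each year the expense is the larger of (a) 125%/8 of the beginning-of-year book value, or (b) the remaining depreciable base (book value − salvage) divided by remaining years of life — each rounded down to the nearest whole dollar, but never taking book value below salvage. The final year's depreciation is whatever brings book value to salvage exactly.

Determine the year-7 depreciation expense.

Depreciable base = $285,158 − $16,500 = $268,658.
Year 1: DB = ⌊$285,158 × 125%/8⌋ = $44,555; SL = ⌊$268,658/8⌋ = $33,582 → take DB $44,555. Book value $240,603.
Year 2: DB = ⌊$240,603 × 125%/8⌋ = $37,594; SL = ⌊$224,103/7⌋ = $32,014 → take DB $37,594. Book value $203,009.
Year 3: DB = ⌊$203,009 × 125%/8⌋ = $31,720; SL = ⌊$186,509/6⌋ = $31,084 → take DB $31,720. Book value $171,289.
Year 4: DB = ⌊$171,289 × 125%/8⌋ = $26,763; SL = ⌊$154,789/5⌋ = $30,957 → take SL $30,957. Book value $140,332.
Year 5: DB = ⌊$140,332 × 125%/8⌋ = $21,926; SL = ⌊$123,832/4⌋ = $30,958 → take SL $30,958. Book value $109,374.
Year 6: DB = ⌊$109,374 × 125%/8⌋ = $17,089; SL = ⌊$92,874/3⌋ = $30,958 → take SL $30,958. Book value $78,416.
Year 7: DB = ⌊$78,416 × 125%/8⌋ = $12,252; SL = ⌊$61,916/2⌋ = $30,958 → take SL $30,958. Book value $47,458.

$30,958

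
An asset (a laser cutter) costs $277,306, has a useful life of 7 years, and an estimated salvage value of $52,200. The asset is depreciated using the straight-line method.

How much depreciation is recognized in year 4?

Depreciable base = $277,306 − $52,200 = $225,106.
Annual expense = $225,106 / 7 = $32,158.

$32,158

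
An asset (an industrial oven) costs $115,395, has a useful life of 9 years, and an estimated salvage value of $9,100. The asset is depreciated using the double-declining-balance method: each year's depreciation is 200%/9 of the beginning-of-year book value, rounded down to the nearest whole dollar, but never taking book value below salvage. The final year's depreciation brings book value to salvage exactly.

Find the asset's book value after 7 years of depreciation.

$19,871

Depreciable base = $115,395 − $9,100 = $106,295.
Year 1: ⌊$115,395 × 200%/9⌋ = $25,643. Book value $89,752.
Year 2: ⌊$89,752 × 200%/9⌋ = $19,944. Book value $69,808.
Year 3: ⌊$69,808 × 200%/9⌋ = $15,512. Book value $54,296.
Year 4: ⌊$54,296 × 200%/9⌋ = $12,065. Book value $42,231.
Year 5: ⌊$42,231 × 200%/9⌋ = $9,384. Book value $32,847.
Year 6: ⌊$32,847 × 200%/9⌋ = $7,299. Book value $25,548.
Year 7: ⌊$25,548 × 200%/9⌋ = $5,677. Book value $19,871.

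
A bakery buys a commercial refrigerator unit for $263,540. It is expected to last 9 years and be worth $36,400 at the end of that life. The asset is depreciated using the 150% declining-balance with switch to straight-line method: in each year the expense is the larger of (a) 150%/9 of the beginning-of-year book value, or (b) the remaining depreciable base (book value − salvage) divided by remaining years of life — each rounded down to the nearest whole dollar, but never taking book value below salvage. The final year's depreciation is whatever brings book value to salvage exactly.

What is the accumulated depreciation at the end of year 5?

Depreciable base = $263,540 − $36,400 = $227,140.
Year 1: DB = ⌊$263,540 × 150%/9⌋ = $43,923; SL = ⌊$227,140/9⌋ = $25,237 → take DB $43,923. Book value $219,617.
Year 2: DB = ⌊$219,617 × 150%/9⌋ = $36,602; SL = ⌊$183,217/8⌋ = $22,902 → take DB $36,602. Book value $183,015.
Year 3: DB = ⌊$183,015 × 150%/9⌋ = $30,502; SL = ⌊$146,615/7⌋ = $20,945 → take DB $30,502. Book value $152,513.
Year 4: DB = ⌊$152,513 × 150%/9⌋ = $25,418; SL = ⌊$116,113/6⌋ = $19,352 → take DB $25,418. Book value $127,095.
Year 5: DB = ⌊$127,095 × 150%/9⌋ = $21,182; SL = ⌊$90,695/5⌋ = $18,139 → take DB $21,182. Book value $105,913.
Accumulated through year 5 = $263,540 − $105,913 = $157,627.

$157,627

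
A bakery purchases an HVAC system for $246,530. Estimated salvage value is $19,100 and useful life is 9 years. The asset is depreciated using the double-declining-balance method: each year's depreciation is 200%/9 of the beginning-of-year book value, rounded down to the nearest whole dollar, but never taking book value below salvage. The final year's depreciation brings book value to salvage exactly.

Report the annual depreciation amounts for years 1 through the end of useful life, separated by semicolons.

Depreciable base = $246,530 − $19,100 = $227,430.
Year 1: ⌊$246,530 × 200%/9⌋ = $54,784. Book value $191,746.
Year 2: ⌊$191,746 × 200%/9⌋ = $42,610. Book value $149,136.
Year 3: ⌊$149,136 × 200%/9⌋ = $33,141. Book value $115,995.
Year 4: ⌊$115,995 × 200%/9⌋ = $25,776. Book value $90,219.
Year 5: ⌊$90,219 × 200%/9⌋ = $20,048. Book value $70,171.
Year 6: ⌊$70,171 × 200%/9⌋ = $15,593. Book value $54,578.
Year 7: ⌊$54,578 × 200%/9⌋ = $12,128. Book value $42,450.
Year 8: ⌊$42,450 × 200%/9⌋ = $9,433. Book value $33,017.
Year 9 (final): $33,017 − $19,100 = $13,917. Book value $19,100.

$54,784; $42,610; $33,141; $25,776; $20,048; $15,593; $12,128; $9,433; $13,917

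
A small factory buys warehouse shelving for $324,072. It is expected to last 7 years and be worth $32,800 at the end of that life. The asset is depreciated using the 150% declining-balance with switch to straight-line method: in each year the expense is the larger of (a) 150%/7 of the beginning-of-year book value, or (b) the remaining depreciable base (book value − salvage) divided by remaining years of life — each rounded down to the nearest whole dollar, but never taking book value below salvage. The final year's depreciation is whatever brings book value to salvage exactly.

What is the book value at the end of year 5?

$93,274

Depreciable base = $324,072 − $32,800 = $291,272.
Year 1: DB = ⌊$324,072 × 150%/7⌋ = $69,444; SL = ⌊$291,272/7⌋ = $41,610 → take DB $69,444. Book value $254,628.
Year 2: DB = ⌊$254,628 × 150%/7⌋ = $54,563; SL = ⌊$221,828/6⌋ = $36,971 → take DB $54,563. Book value $200,065.
Year 3: DB = ⌊$200,065 × 150%/7⌋ = $42,871; SL = ⌊$167,265/5⌋ = $33,453 → take DB $42,871. Book value $157,194.
Year 4: DB = ⌊$157,194 × 150%/7⌋ = $33,684; SL = ⌊$124,394/4⌋ = $31,098 → take DB $33,684. Book value $123,510.
Year 5: DB = ⌊$123,510 × 150%/7⌋ = $26,466; SL = ⌊$90,710/3⌋ = $30,236 → take SL $30,236. Book value $93,274.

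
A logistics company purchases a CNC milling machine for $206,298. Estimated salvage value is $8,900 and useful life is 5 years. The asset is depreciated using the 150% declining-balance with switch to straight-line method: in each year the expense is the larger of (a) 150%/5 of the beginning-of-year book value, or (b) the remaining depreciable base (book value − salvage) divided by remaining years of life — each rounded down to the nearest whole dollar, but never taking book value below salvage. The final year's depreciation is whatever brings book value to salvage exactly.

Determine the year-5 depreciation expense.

$30,729

Depreciable base = $206,298 − $8,900 = $197,398.
Year 1: DB = ⌊$206,298 × 150%/5⌋ = $61,889; SL = ⌊$197,398/5⌋ = $39,479 → take DB $61,889. Book value $144,409.
Year 2: DB = ⌊$144,409 × 150%/5⌋ = $43,322; SL = ⌊$135,509/4⌋ = $33,877 → take DB $43,322. Book value $101,087.
Year 3: DB = ⌊$101,087 × 150%/5⌋ = $30,326; SL = ⌊$92,187/3⌋ = $30,729 → take SL $30,729. Book value $70,358.
Year 4: DB = ⌊$70,358 × 150%/5⌋ = $21,107; SL = ⌊$61,458/2⌋ = $30,729 → take SL $30,729. Book value $39,629.
Year 5 (final): $39,629 − $8,900 = $30,729. Book value $8,900.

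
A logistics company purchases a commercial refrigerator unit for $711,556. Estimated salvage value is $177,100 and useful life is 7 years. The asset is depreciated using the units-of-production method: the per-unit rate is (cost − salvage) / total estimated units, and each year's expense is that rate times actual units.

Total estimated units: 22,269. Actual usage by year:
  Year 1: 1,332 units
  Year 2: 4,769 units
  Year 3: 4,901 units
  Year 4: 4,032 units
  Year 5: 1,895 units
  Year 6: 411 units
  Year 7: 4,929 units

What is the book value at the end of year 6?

$295,396

Depreciable base = $711,556 − $177,100 = $534,456.
Rate = $534,456 / 22,269 units = $24 per unit.
Year 1: 1,332 × $24 = $31,968. Book value $679,588.
Year 2: 4,769 × $24 = $114,456. Book value $565,132.
Year 3: 4,901 × $24 = $117,624. Book value $447,508.
Year 4: 4,032 × $24 = $96,768. Book value $350,740.
Year 5: 1,895 × $24 = $45,480. Book value $305,260.
Year 6: 411 × $24 = $9,864. Book value $295,396.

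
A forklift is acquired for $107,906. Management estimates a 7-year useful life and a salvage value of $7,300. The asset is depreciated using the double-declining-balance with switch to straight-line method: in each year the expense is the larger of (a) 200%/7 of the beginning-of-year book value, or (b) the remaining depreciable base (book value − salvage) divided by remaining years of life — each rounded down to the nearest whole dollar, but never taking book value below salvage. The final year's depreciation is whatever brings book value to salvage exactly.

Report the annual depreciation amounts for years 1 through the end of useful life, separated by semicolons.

$30,830; $22,021; $15,730; $11,235; $8,025; $6,382; $6,383

Depreciable base = $107,906 − $7,300 = $100,606.
Year 1: DB = ⌊$107,906 × 200%/7⌋ = $30,830; SL = ⌊$100,606/7⌋ = $14,372 → take DB $30,830. Book value $77,076.
Year 2: DB = ⌊$77,076 × 200%/7⌋ = $22,021; SL = ⌊$69,776/6⌋ = $11,629 → take DB $22,021. Book value $55,055.
Year 3: DB = ⌊$55,055 × 200%/7⌋ = $15,730; SL = ⌊$47,755/5⌋ = $9,551 → take DB $15,730. Book value $39,325.
Year 4: DB = ⌊$39,325 × 200%/7⌋ = $11,235; SL = ⌊$32,025/4⌋ = $8,006 → take DB $11,235. Book value $28,090.
Year 5: DB = ⌊$28,090 × 200%/7⌋ = $8,025; SL = ⌊$20,790/3⌋ = $6,930 → take DB $8,025. Book value $20,065.
Year 6: DB = ⌊$20,065 × 200%/7⌋ = $5,732; SL = ⌊$12,765/2⌋ = $6,382 → take SL $6,382. Book value $13,683.
Year 7 (final): $13,683 − $7,300 = $6,383. Book value $7,300.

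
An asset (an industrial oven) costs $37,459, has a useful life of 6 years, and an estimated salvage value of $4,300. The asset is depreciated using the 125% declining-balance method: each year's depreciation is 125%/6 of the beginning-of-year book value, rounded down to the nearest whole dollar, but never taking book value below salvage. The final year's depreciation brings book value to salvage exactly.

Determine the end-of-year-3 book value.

$18,587

Depreciable base = $37,459 − $4,300 = $33,159.
Year 1: ⌊$37,459 × 125%/6⌋ = $7,803. Book value $29,656.
Year 2: ⌊$29,656 × 125%/6⌋ = $6,178. Book value $23,478.
Year 3: ⌊$23,478 × 125%/6⌋ = $4,891. Book value $18,587.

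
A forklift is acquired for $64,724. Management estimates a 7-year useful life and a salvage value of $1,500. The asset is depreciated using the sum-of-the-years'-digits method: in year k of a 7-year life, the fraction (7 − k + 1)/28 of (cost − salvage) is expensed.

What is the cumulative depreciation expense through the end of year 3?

$40,644

Depreciable base = $64,724 − $1,500 = $63,224.
Sum of the years' digits = 7+6+5+4+3+2+1 = 28.
Year 1: $63,224 × 7/28 = $15,806. Book value $48,918.
Year 2: $63,224 × 6/28 = $13,548. Book value $35,370.
Year 3: $63,224 × 5/28 = $11,290. Book value $24,080.
Accumulated through year 3 = $64,724 − $24,080 = $40,644.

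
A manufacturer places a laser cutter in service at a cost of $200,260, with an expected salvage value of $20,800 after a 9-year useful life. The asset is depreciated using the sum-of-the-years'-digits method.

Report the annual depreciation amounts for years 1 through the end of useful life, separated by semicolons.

$35,892; $31,904; $27,916; $23,928; $19,940; $15,952; $11,964; $7,976; $3,988

Depreciable base = $200,260 − $20,800 = $179,460.
Sum of the years' digits = 9+8+7+6+5+4+3+2+1 = 45.
Year 1: $179,460 × 9/45 = $35,892. Book value $164,368.
Year 2: $179,460 × 8/45 = $31,904. Book value $132,464.
Year 3: $179,460 × 7/45 = $27,916. Book value $104,548.
Year 4: $179,460 × 6/45 = $23,928. Book value $80,620.
Year 5: $179,460 × 5/45 = $19,940. Book value $60,680.
Year 6: $179,460 × 4/45 = $15,952. Book value $44,728.
Year 7: $179,460 × 3/45 = $11,964. Book value $32,764.
Year 8: $179,460 × 2/45 = $7,976. Book value $24,788.
Year 9: $179,460 × 1/45 = $3,988. Book value $20,800.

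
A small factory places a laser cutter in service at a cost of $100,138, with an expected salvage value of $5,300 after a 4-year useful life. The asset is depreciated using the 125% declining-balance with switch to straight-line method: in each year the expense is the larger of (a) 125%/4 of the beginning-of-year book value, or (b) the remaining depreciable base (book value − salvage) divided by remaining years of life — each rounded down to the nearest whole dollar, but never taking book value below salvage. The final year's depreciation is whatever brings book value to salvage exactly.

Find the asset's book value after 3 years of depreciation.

Depreciable base = $100,138 − $5,300 = $94,838.
Year 1: DB = ⌊$100,138 × 125%/4⌋ = $31,293; SL = ⌊$94,838/4⌋ = $23,709 → take DB $31,293. Book value $68,845.
Year 2: DB = ⌊$68,845 × 125%/4⌋ = $21,514; SL = ⌊$63,545/3⌋ = $21,181 → take DB $21,514. Book value $47,331.
Year 3: DB = ⌊$47,331 × 125%/4⌋ = $14,790; SL = ⌊$42,031/2⌋ = $21,015 → take SL $21,015. Book value $26,316.

$26,316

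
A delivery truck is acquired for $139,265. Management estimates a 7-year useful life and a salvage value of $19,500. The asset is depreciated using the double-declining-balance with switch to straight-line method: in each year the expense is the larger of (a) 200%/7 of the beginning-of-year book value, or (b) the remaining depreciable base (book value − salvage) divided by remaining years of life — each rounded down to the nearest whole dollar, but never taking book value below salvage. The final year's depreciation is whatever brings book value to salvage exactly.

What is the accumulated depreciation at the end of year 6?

Depreciable base = $139,265 − $19,500 = $119,765.
Year 1: DB = ⌊$139,265 × 200%/7⌋ = $39,790; SL = ⌊$119,765/7⌋ = $17,109 → take DB $39,790. Book value $99,475.
Year 2: DB = ⌊$99,475 × 200%/7⌋ = $28,421; SL = ⌊$79,975/6⌋ = $13,329 → take DB $28,421. Book value $71,054.
Year 3: DB = ⌊$71,054 × 200%/7⌋ = $20,301; SL = ⌊$51,554/5⌋ = $10,310 → take DB $20,301. Book value $50,753.
Year 4: DB = ⌊$50,753 × 200%/7⌋ = $14,500; SL = ⌊$31,253/4⌋ = $7,813 → take DB $14,500. Book value $36,253.
Year 5: DB = ⌊$36,253 × 200%/7⌋ = $10,358; SL = ⌊$16,753/3⌋ = $5,584 → take DB $10,358. Book value $25,895.
Year 6: DB = ⌊$25,895 × 200%/7⌋ = $7,398; SL = ⌊$6,395/2⌋ = $3,197 → take DB $7,398, capped at $6,395. Book value $19,500.
Accumulated through year 6 = $139,265 − $19,500 = $119,765.

$119,765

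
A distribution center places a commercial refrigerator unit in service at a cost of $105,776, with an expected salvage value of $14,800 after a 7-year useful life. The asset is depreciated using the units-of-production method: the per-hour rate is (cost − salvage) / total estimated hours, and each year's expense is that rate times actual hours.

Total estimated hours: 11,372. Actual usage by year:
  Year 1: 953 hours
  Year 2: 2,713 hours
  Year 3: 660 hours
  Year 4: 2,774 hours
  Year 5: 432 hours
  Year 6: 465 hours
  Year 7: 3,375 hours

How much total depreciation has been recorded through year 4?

$56,800

Depreciable base = $105,776 − $14,800 = $90,976.
Rate = $90,976 / 11,372 hours = $8 per hour.
Year 1: 953 × $8 = $7,624. Book value $98,152.
Year 2: 2,713 × $8 = $21,704. Book value $76,448.
Year 3: 660 × $8 = $5,280. Book value $71,168.
Year 4: 2,774 × $8 = $22,192. Book value $48,976.
Accumulated through year 4 = $105,776 − $48,976 = $56,800.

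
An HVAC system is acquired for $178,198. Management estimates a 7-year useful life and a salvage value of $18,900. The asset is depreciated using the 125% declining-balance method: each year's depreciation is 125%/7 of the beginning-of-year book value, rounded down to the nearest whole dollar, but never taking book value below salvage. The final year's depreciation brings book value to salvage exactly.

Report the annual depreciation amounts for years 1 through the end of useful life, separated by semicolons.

Depreciable base = $178,198 − $18,900 = $159,298.
Year 1: ⌊$178,198 × 125%/7⌋ = $31,821. Book value $146,377.
Year 2: ⌊$146,377 × 125%/7⌋ = $26,138. Book value $120,239.
Year 3: ⌊$120,239 × 125%/7⌋ = $21,471. Book value $98,768.
Year 4: ⌊$98,768 × 125%/7⌋ = $17,637. Book value $81,131.
Year 5: ⌊$81,131 × 125%/7⌋ = $14,487. Book value $66,644.
Year 6: ⌊$66,644 × 125%/7⌋ = $11,900. Book value $54,744.
Year 7 (final): $54,744 − $18,900 = $35,844. Book value $18,900.

$31,821; $26,138; $21,471; $17,637; $14,487; $11,900; $35,844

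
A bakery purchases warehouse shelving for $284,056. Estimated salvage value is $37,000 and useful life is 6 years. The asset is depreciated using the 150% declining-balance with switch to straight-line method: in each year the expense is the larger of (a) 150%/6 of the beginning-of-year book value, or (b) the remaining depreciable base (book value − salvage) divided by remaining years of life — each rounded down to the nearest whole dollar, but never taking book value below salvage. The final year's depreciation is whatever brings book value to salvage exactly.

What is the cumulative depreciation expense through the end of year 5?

$220,617

Depreciable base = $284,056 − $37,000 = $247,056.
Year 1: DB = ⌊$284,056 × 150%/6⌋ = $71,014; SL = ⌊$247,056/6⌋ = $41,176 → take DB $71,014. Book value $213,042.
Year 2: DB = ⌊$213,042 × 150%/6⌋ = $53,260; SL = ⌊$176,042/5⌋ = $35,208 → take DB $53,260. Book value $159,782.
Year 3: DB = ⌊$159,782 × 150%/6⌋ = $39,945; SL = ⌊$122,782/4⌋ = $30,695 → take DB $39,945. Book value $119,837.
Year 4: DB = ⌊$119,837 × 150%/6⌋ = $29,959; SL = ⌊$82,837/3⌋ = $27,612 → take DB $29,959. Book value $89,878.
Year 5: DB = ⌊$89,878 × 150%/6⌋ = $22,469; SL = ⌊$52,878/2⌋ = $26,439 → take SL $26,439. Book value $63,439.
Accumulated through year 5 = $284,056 − $63,439 = $220,617.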